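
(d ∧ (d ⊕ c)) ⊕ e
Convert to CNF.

(d ∧ (d ⊕ c)) ⊕ e
≡ ((d ∧ (d ⊕ c)) ∨ e) ∧ ¬(d ∧ (d ⊕ c) ∧ e)   (expand ⊕)
≡ ((d ∧ (d ∨ c) ∧ ¬(d ∧ c)) ∨ e) ∧ ¬(d ∧ (d ⊕ c) ∧ e)   (expand ⊕)
≡ ((d ∧ (d ∨ c) ∧ ¬(d ∧ c)) ∨ e) ∧ ¬(d ∧ (d ∨ c) ∧ ¬(d ∧ c) ∧ e)   (expand ⊕)
≡ ((d ∧ (d ∨ c) ∧ (¬d ∨ ¬c)) ∨ e) ∧ ¬(d ∧ (d ∨ c) ∧ ¬(d ∧ c) ∧ e)   (De Morgan)
≡ ((d ∧ (d ∨ c) ∧ (¬d ∨ ¬c)) ∨ e) ∧ (¬d ∨ ¬(d ∨ c) ∨ ¬¬(d ∧ c) ∨ ¬e)   (De Morgan)
≡ ((d ∧ (d ∨ c) ∧ (¬d ∨ ¬c)) ∨ e) ∧ (¬d ∨ (¬d ∧ ¬c) ∨ ¬¬(d ∧ c) ∨ ¬e)   (De Morgan)
≡ ((d ∧ (d ∨ c) ∧ (¬d ∨ ¬c)) ∨ e) ∧ (¬d ∨ (¬d ∧ ¬c) ∨ (d ∧ c) ∨ ¬e)   (double negation)
≡ (d ∨ e) ∧ (d ∨ c ∨ e) ∧ (¬d ∨ ¬c ∨ e) ∧ (¬d ∨ ¬d ∨ d ∨ ¬e) ∧ (¬d ∨ ¬d ∨ c ∨ ¬e) ∧ (¬d ∨ ¬c ∨ d ∨ ¬e) ∧ (¬d ∨ ¬c ∨ c ∨ ¬e)   (distribute ∨ over ∧)
≡ (d ∨ e) ∧ (¬d ∨ ¬c ∨ e) ∧ (¬d ∨ c ∨ ¬e)   (simplify)

(d ∨ e) ∧ (¬d ∨ ¬c ∨ e) ∧ (¬d ∨ c ∨ ¬e)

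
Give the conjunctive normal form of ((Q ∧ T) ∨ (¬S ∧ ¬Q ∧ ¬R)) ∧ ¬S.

((Q ∧ T) ∨ (¬S ∧ ¬Q ∧ ¬R)) ∧ ¬S
= (Q ∨ ¬S) ∧ (Q ∨ ¬Q) ∧ (Q ∨ ¬R) ∧ (T ∨ ¬S) ∧ (T ∨ ¬Q) ∧ (T ∨ ¬R) ∧ ¬S   [distribute ∨ over ∧]
= (Q ∨ ¬R) ∧ (T ∨ ¬Q) ∧ (T ∨ ¬R) ∧ ¬S   [simplify]

(Q ∨ ¬R) ∧ (T ∨ ¬Q) ∧ (T ∨ ¬R) ∧ ¬S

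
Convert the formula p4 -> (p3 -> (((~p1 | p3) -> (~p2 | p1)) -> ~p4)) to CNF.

(~p4 | ~p3 | p2) & (~p4 | ~p3 | ~p1)

p4 -> (p3 -> (((~p1 | p3) -> (~p2 | p1)) -> ~p4))
⇔ ~p4 | (p3 -> (((~p1 | p3) -> (~p2 | p1)) -> ~p4))   [eliminate ->]
⇔ ~p4 | ~p3 | (((~p1 | p3) -> (~p2 | p1)) -> ~p4)   [eliminate ->]
⇔ ~p4 | ~p3 | ~((~p1 | p3) -> (~p2 | p1)) | ~p4   [eliminate ->]
⇔ ~p4 | ~p3 | ~(~(~p1 | p3) | ~p2 | p1) | ~p4   [eliminate ->]
⇔ ~p4 | ~p3 | (~~(~p1 | p3) & ~~p2 & ~p1) | ~p4   [De Morgan]
⇔ ~p4 | ~p3 | ((~p1 | p3) & ~~p2 & ~p1) | ~p4   [double negation]
⇔ ~p4 | ~p3 | ((~p1 | p3) & p2 & ~p1) | ~p4   [double negation]
⇔ (~p4 | ~p3 | ~p1 | p3 | ~p4) & (~p4 | ~p3 | p2 | ~p4) & (~p4 | ~p3 | ~p1 | ~p4)   [distribute | over &]
⇔ (~p4 | ~p3 | p2) & (~p4 | ~p3 | ~p1)   [simplify]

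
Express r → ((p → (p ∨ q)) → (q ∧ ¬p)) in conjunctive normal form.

(¬r ∨ p ∨ q) ∧ (¬r ∨ ¬p)

r → ((p → (p ∨ q)) → (q ∧ ¬p))
≡ ¬r ∨ ((p → (p ∨ q)) → (q ∧ ¬p))   (eliminate →)
≡ ¬r ∨ ¬(p → (p ∨ q)) ∨ (q ∧ ¬p)   (eliminate →)
≡ ¬r ∨ ¬(¬p ∨ p ∨ q) ∨ (q ∧ ¬p)   (eliminate →)
≡ ¬r ∨ (¬¬p ∧ ¬p ∧ ¬q) ∨ (q ∧ ¬p)   (De Morgan)
≡ ¬r ∨ (p ∧ ¬p ∧ ¬q) ∨ (q ∧ ¬p)   (double negation)
≡ (¬r ∨ p ∨ q) ∧ (¬r ∨ p ∨ ¬p) ∧ (¬r ∨ ¬p ∨ q) ∧ (¬r ∨ ¬p ∨ ¬p) ∧ (¬r ∨ ¬q ∨ q) ∧ (¬r ∨ ¬q ∨ ¬p)   (distribute ∨ over ∧)
≡ (¬r ∨ p ∨ q) ∧ (¬r ∨ ¬p)   (simplify)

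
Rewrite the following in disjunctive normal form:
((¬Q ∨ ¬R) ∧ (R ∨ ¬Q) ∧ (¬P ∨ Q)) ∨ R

((¬Q ∨ ¬R) ∧ (R ∨ ¬Q) ∧ (¬P ∨ Q)) ∨ R
= (¬Q ∧ R ∧ ¬P) ∨ (¬Q ∧ R ∧ Q) ∨ (¬Q ∧ ¬Q ∧ ¬P) ∨ (¬Q ∧ ¬Q ∧ Q) ∨ (¬R ∧ R ∧ ¬P) ∨ (¬R ∧ R ∧ Q) ∨ (¬R ∧ ¬Q ∧ ¬P) ∨ (¬R ∧ ¬Q ∧ Q) ∨ R   (distribute ∧ over ∨)
= (¬Q ∧ ¬P) ∨ R   (simplify)

(¬Q ∧ ¬P) ∨ R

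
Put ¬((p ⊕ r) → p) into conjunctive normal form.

(p ∨ r) ∧ ¬p

¬((p ⊕ r) → p)
≡ ¬(¬(p ⊕ r) ∨ p)   — eliminate →
≡ ¬(¬((p ∨ r) ∧ ¬(p ∧ r)) ∨ p)   — expand ⊕
≡ ¬¬((p ∨ r) ∧ ¬(p ∧ r)) ∧ ¬p   — De Morgan
≡ (p ∨ r) ∧ ¬(p ∧ r) ∧ ¬p   — double negation
≡ (p ∨ r) ∧ (¬p ∨ ¬r) ∧ ¬p   — De Morgan
≡ (p ∨ r) ∧ ¬p   — simplify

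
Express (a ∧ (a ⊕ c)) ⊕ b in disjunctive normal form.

(a ∧ (a ⊕ c)) ⊕ b
= (a ∧ (a ⊕ c) ∧ ¬b) ∨ (¬(a ∧ (a ⊕ c)) ∧ b)   [expand ⊕]
= (a ∧ ((a ∧ ¬c) ∨ (¬a ∧ c)) ∧ ¬b) ∨ (¬(a ∧ (a ⊕ c)) ∧ b)   [expand ⊕]
= (a ∧ ((a ∧ ¬c) ∨ (¬a ∧ c)) ∧ ¬b) ∨ (¬(a ∧ ((a ∧ ¬c) ∨ (¬a ∧ c))) ∧ b)   [expand ⊕]
= (a ∧ ((a ∧ ¬c) ∨ (¬a ∧ c)) ∧ ¬b) ∨ ((¬a ∨ ¬((a ∧ ¬c) ∨ (¬a ∧ c))) ∧ b)   [De Morgan]
= (a ∧ ((a ∧ ¬c) ∨ (¬a ∧ c)) ∧ ¬b) ∨ ((¬a ∨ (¬(a ∧ ¬c) ∧ ¬(¬a ∧ c))) ∧ b)   [De Morgan]
= (a ∧ ((a ∧ ¬c) ∨ (¬a ∧ c)) ∧ ¬b) ∨ ((¬a ∨ ((¬a ∨ ¬¬c) ∧ ¬(¬a ∧ c))) ∧ b)   [De Morgan]
= (a ∧ ((a ∧ ¬c) ∨ (¬a ∧ c)) ∧ ¬b) ∨ ((¬a ∨ ((¬a ∨ c) ∧ ¬(¬a ∧ c))) ∧ b)   [double negation]
= (a ∧ ((a ∧ ¬c) ∨ (¬a ∧ c)) ∧ ¬b) ∨ ((¬a ∨ ((¬a ∨ c) ∧ (¬¬a ∨ ¬c))) ∧ b)   [De Morgan]
= (a ∧ ((a ∧ ¬c) ∨ (¬a ∧ c)) ∧ ¬b) ∨ ((¬a ∨ ((¬a ∨ c) ∧ (a ∨ ¬c))) ∧ b)   [double negation]
= (a ∧ a ∧ ¬c ∧ ¬b) ∨ (a ∧ ¬a ∧ c ∧ ¬b) ∨ (¬a ∧ b) ∨ (¬a ∧ a ∧ b) ∨ (¬a ∧ ¬c ∧ b) ∨ (c ∧ a ∧ b) ∨ (c ∧ ¬c ∧ b)   [distribute ∧ over ∨]
= (a ∧ ¬c ∧ ¬b) ∨ (¬a ∧ b) ∨ (c ∧ a ∧ b)   [simplify]

(a ∧ ¬c ∧ ¬b) ∨ (¬a ∧ b) ∨ (c ∧ a ∧ b)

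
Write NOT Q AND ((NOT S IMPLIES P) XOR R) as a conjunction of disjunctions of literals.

NOT Q AND (S OR P OR R) AND (NOT S OR NOT R) AND (NOT P OR NOT R)

NOT Q AND ((NOT S IMPLIES P) XOR R)
= NOT Q AND ((NOT S IMPLIES P) OR R) AND NOT ((NOT S IMPLIES P) AND R)   [expand XOR]
= NOT Q AND (NOT NOT S OR P OR R) AND NOT ((NOT S IMPLIES P) AND R)   [eliminate IMPLIES]
= NOT Q AND (NOT NOT S OR P OR R) AND NOT ((NOT NOT S OR P) AND R)   [eliminate IMPLIES]
= NOT Q AND (S OR P OR R) AND NOT ((NOT NOT S OR P) AND R)   [double negation]
= NOT Q AND (S OR P OR R) AND (NOT (NOT NOT S OR P) OR NOT R)   [De Morgan]
= NOT Q AND (S OR P OR R) AND ((NOT NOT NOT S AND NOT P) OR NOT R)   [De Morgan]
= NOT Q AND (S OR P OR R) AND ((NOT S AND NOT P) OR NOT R)   [double negation]
= NOT Q AND (S OR P OR R) AND (NOT S OR NOT R) AND (NOT P OR NOT R)   [distribute OR over AND]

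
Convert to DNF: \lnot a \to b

a \lor b

\lnot a \to b
= \lnot \lnot a \lor b   [eliminate \to]
= a \lor b   [double negation]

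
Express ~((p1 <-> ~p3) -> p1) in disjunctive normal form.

~((p1 <-> ~p3) -> p1)
≡ ~(~(p1 <-> ~p3) | p1)   — eliminate ->
≡ ~(~((p1 -> ~p3) & (~p3 -> p1)) | p1)   — eliminate <->
≡ ~(~((~p1 | ~p3) & (~p3 -> p1)) | p1)   — eliminate ->
≡ ~(~((~p1 | ~p3) & (~~p3 | p1)) | p1)   — eliminate ->
≡ ~~((~p1 | ~p3) & (~~p3 | p1)) & ~p1   — De Morgan
≡ (~p1 | ~p3) & (~~p3 | p1) & ~p1   — double negation
≡ (~p1 | ~p3) & (p3 | p1) & ~p1   — double negation
≡ (~p1 & p3 & ~p1) | (~p1 & p1 & ~p1) | (~p3 & p3 & ~p1) | (~p3 & p1 & ~p1)   — distribute & over |
≡ ~p1 & p3   — simplify

~p1 & p3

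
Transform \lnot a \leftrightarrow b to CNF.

(a \lor b) \land (\lnot b \lor \lnot a)

\lnot a \leftrightarrow b
≡ (\lnot a \to b) \land (b \to \lnot a)   — eliminate \leftrightarrow
≡ (\lnot \lnot a \lor b) \land (b \to \lnot a)   — eliminate \to
≡ (\lnot \lnot a \lor b) \land (\lnot b \lor \lnot a)   — eliminate \to
≡ (a \lor b) \land (\lnot b \lor \lnot a)   — double negation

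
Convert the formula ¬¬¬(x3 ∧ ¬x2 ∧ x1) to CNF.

¬x3 ∨ x2 ∨ ¬x1

¬¬¬(x3 ∧ ¬x2 ∧ x1)
⇔ ¬(x3 ∧ ¬x2 ∧ x1)
⇔ ¬x3 ∨ ¬¬x2 ∨ ¬x1
⇔ ¬x3 ∨ x2 ∨ ¬x1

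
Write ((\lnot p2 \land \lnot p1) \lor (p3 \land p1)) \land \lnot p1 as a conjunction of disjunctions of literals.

(\lnot p2 \lor p3) \land (\lnot p2 \lor p1) \land \lnot p1

((\lnot p2 \land \lnot p1) \lor (p3 \land p1)) \land \lnot p1
≡ (\lnot p2 \lor p3) \land (\lnot p2 \lor p1) \land (\lnot p1 \lor p3) \land (\lnot p1 \lor p1) \land \lnot p1   [distribute \lor over \land]
≡ (\lnot p2 \lor p3) \land (\lnot p2 \lor p1) \land \lnot p1   [simplify]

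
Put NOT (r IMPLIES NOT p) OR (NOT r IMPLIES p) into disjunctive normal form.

NOT (r IMPLIES NOT p) OR (NOT r IMPLIES p)
⇔ NOT (NOT r OR NOT p) OR (NOT r IMPLIES p)   — eliminate IMPLIES
⇔ NOT (NOT r OR NOT p) OR NOT NOT r OR p   — eliminate IMPLIES
⇔ (NOT NOT r AND NOT NOT p) OR NOT NOT r OR p   — De Morgan
⇔ (r AND NOT NOT p) OR NOT NOT r OR p   — double negation
⇔ (r AND p) OR NOT NOT r OR p   — double negation
⇔ (r AND p) OR r OR p   — double negation
⇔ r OR p   — simplify

r OR p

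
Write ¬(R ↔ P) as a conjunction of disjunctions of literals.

¬(R ↔ P)
≡ ¬((R → P) ∧ (P → R))   — eliminate ↔
≡ ¬((¬R ∨ P) ∧ (P → R))   — eliminate →
≡ ¬((¬R ∨ P) ∧ (¬P ∨ R))   — eliminate →
≡ ¬(¬R ∨ P) ∨ ¬(¬P ∨ R)   — De Morgan
≡ (¬¬R ∧ ¬P) ∨ ¬(¬P ∨ R)   — De Morgan
≡ (R ∧ ¬P) ∨ ¬(¬P ∨ R)   — double negation
≡ (R ∧ ¬P) ∨ (¬¬P ∧ ¬R)   — De Morgan
≡ (R ∧ ¬P) ∨ (P ∧ ¬R)   — double negation
≡ (R ∨ P) ∧ (R ∨ ¬R) ∧ (¬P ∨ P) ∧ (¬P ∨ ¬R)   — distribute ∨ over ∧
≡ (R ∨ P) ∧ (¬P ∨ ¬R)   — simplify

(R ∨ P) ∧ (¬P ∨ ¬R)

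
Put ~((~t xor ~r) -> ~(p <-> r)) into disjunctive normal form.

(~t & r & p) | (t & ~r & ~p)

~((~t xor ~r) -> ~(p <-> r))
≡ ~(~(~t xor ~r) | ~(p <-> r))   (eliminate ->)
≡ ~(~((~t & ~~r) | (~~t & ~r)) | ~(p <-> r))   (expand xor)
≡ ~(~((~t & ~~r) | (~~t & ~r)) | ~((p -> r) & (r -> p)))   (eliminate <->)
≡ ~(~((~t & ~~r) | (~~t & ~r)) | ~((~p | r) & (r -> p)))   (eliminate ->)
≡ ~(~((~t & ~~r) | (~~t & ~r)) | ~((~p | r) & (~r | p)))   (eliminate ->)
≡ ~~((~t & ~~r) | (~~t & ~r)) & ~~((~p | r) & (~r | p))   (De Morgan)
≡ ((~t & ~~r) | (~~t & ~r)) & ~~((~p | r) & (~r | p))   (double negation)
≡ ((~t & r) | (~~t & ~r)) & ~~((~p | r) & (~r | p))   (double negation)
≡ ((~t & r) | (t & ~r)) & ~~((~p | r) & (~r | p))   (double negation)
≡ ((~t & r) | (t & ~r)) & (~p | r) & (~r | p)   (double negation)
≡ (~t & r & ~p & ~r) | (~t & r & ~p & p) | (~t & r & r & ~r) | (~t & r & r & p) | (t & ~r & ~p & ~r) | (t & ~r & ~p & p) | (t & ~r & r & ~r) | (t & ~r & r & p)   (distribute & over |)
≡ (~t & r & p) | (t & ~r & ~p)   (simplify)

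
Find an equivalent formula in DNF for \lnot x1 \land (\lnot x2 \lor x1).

\lnot x1 \land \lnot x2

\lnot x1 \land (\lnot x2 \lor x1)
≡ (\lnot x1 \land \lnot x2) \lor (\lnot x1 \land x1)   [distribute \land over \lor]
≡ \lnot x1 \land \lnot x2   [simplify]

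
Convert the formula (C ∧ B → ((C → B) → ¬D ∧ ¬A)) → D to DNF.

C ∧ B ∧ A ∨ D

(C ∧ B → ((C → B) → ¬D ∧ ¬A)) → D
⇔ ¬(C ∧ B → ((C → B) → ¬D ∧ ¬A)) ∨ D   [eliminate →]
⇔ ¬(¬(C ∧ B) ∨ ((C → B) → ¬D ∧ ¬A)) ∨ D   [eliminate →]
⇔ ¬(¬(C ∧ B) ∨ ¬(C → B) ∨ ¬D ∧ ¬A) ∨ D   [eliminate →]
⇔ ¬(¬(C ∧ B) ∨ ¬(¬C ∨ B) ∨ ¬D ∧ ¬A) ∨ D   [eliminate →]
⇔ ¬¬(C ∧ B) ∧ ¬¬(¬C ∨ B) ∧ ¬(¬D ∧ ¬A) ∨ D   [De Morgan]
⇔ C ∧ B ∧ ¬¬(¬C ∨ B) ∧ ¬(¬D ∧ ¬A) ∨ D   [double negation]
⇔ C ∧ B ∧ (¬C ∨ B) ∧ ¬(¬D ∧ ¬A) ∨ D   [double negation]
⇔ C ∧ B ∧ (¬C ∨ B) ∧ (¬¬D ∨ ¬¬A) ∨ D   [De Morgan]
⇔ C ∧ B ∧ (¬C ∨ B) ∧ (D ∨ ¬¬A) ∨ D   [double negation]
⇔ C ∧ B ∧ (¬C ∨ B) ∧ (D ∨ A) ∨ D   [double negation]
⇔ C ∧ B ∧ ¬C ∧ D ∨ C ∧ B ∧ ¬C ∧ A ∨ C ∧ B ∧ B ∧ D ∨ C ∧ B ∧ B ∧ A ∨ D   [distribute ∧ over ∨]
⇔ C ∧ B ∧ A ∨ D   [simplify]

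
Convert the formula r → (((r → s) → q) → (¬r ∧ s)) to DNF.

¬r ∨ (s ∧ ¬q)

r → (((r → s) → q) → (¬r ∧ s))
= ¬r ∨ (((r → s) → q) → (¬r ∧ s))
= ¬r ∨ ¬((r → s) → q) ∨ (¬r ∧ s)
= ¬r ∨ ¬(¬(r → s) ∨ q) ∨ (¬r ∧ s)
= ¬r ∨ ¬(¬(¬r ∨ s) ∨ q) ∨ (¬r ∧ s)
= ¬r ∨ (¬¬(¬r ∨ s) ∧ ¬q) ∨ (¬r ∧ s)
= ¬r ∨ ((¬r ∨ s) ∧ ¬q) ∨ (¬r ∧ s)
= ¬r ∨ (¬r ∧ ¬q) ∨ (s ∧ ¬q) ∨ (¬r ∧ s)
= ¬r ∨ (s ∧ ¬q)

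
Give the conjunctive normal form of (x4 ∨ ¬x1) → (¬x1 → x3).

(x4 ∨ ¬x1) → (¬x1 → x3)
= ¬(x4 ∨ ¬x1) ∨ (¬x1 → x3)   [eliminate →]
= ¬(x4 ∨ ¬x1) ∨ ¬¬x1 ∨ x3   [eliminate →]
= (¬x4 ∧ ¬¬x1) ∨ ¬¬x1 ∨ x3   [De Morgan]
= (¬x4 ∧ x1) ∨ ¬¬x1 ∨ x3   [double negation]
= (¬x4 ∧ x1) ∨ x1 ∨ x3   [double negation]
= (¬x4 ∨ x1 ∨ x3) ∧ (x1 ∨ x1 ∨ x3)   [distribute ∨ over ∧]
= x1 ∨ x3   [simplify]

x1 ∨ x3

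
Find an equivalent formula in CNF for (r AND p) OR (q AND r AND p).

r AND p

(r AND p) OR (q AND r AND p)
≡ (r OR q) AND (r OR r) AND (r OR p) AND (p OR q) AND (p OR r) AND (p OR p)   [distribute OR over AND]
≡ r AND p   [simplify]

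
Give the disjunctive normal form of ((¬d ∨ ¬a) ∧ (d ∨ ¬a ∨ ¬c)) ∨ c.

(¬d ∧ ¬c) ∨ ¬a ∨ c

((¬d ∨ ¬a) ∧ (d ∨ ¬a ∨ ¬c)) ∨ c
≡ (¬d ∧ d) ∨ (¬d ∧ ¬a) ∨ (¬d ∧ ¬c) ∨ (¬a ∧ d) ∨ (¬a ∧ ¬a) ∨ (¬a ∧ ¬c) ∨ c
≡ (¬d ∧ ¬c) ∨ ¬a ∨ c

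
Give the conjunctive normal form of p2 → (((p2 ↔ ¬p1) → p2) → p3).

¬p2 ∨ p3

p2 → (((p2 ↔ ¬p1) → p2) → p3)
⇔ ¬p2 ∨ (((p2 ↔ ¬p1) → p2) → p3)   (eliminate →)
⇔ ¬p2 ∨ ¬((p2 ↔ ¬p1) → p2) ∨ p3   (eliminate →)
⇔ ¬p2 ∨ ¬(¬(p2 ↔ ¬p1) ∨ p2) ∨ p3   (eliminate →)
⇔ ¬p2 ∨ ¬(¬((p2 → ¬p1) ∧ (¬p1 → p2)) ∨ p2) ∨ p3   (eliminate ↔)
⇔ ¬p2 ∨ ¬(¬((¬p2 ∨ ¬p1) ∧ (¬p1 → p2)) ∨ p2) ∨ p3   (eliminate →)
⇔ ¬p2 ∨ ¬(¬((¬p2 ∨ ¬p1) ∧ (¬¬p1 ∨ p2)) ∨ p2) ∨ p3   (eliminate →)
⇔ ¬p2 ∨ (¬¬((¬p2 ∨ ¬p1) ∧ (¬¬p1 ∨ p2)) ∧ ¬p2) ∨ p3   (De Morgan)
⇔ ¬p2 ∨ ((¬p2 ∨ ¬p1) ∧ (¬¬p1 ∨ p2) ∧ ¬p2) ∨ p3   (double negation)
⇔ ¬p2 ∨ ((¬p2 ∨ ¬p1) ∧ (p1 ∨ p2) ∧ ¬p2) ∨ p3   (double negation)
⇔ (¬p2 ∨ ¬p2 ∨ ¬p1 ∨ p3) ∧ (¬p2 ∨ p1 ∨ p2 ∨ p3) ∧ (¬p2 ∨ ¬p2 ∨ p3)   (distribute ∨ over ∧)
⇔ ¬p2 ∨ p3   (simplify)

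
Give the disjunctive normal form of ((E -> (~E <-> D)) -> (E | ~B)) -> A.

((E -> (~E <-> D)) -> (E | ~B)) -> A
≡ ~((E -> (~E <-> D)) -> (E | ~B)) | A   [eliminate ->]
≡ ~(~(E -> (~E <-> D)) | E | ~B) | A   [eliminate ->]
≡ ~(~(~E | (~E <-> D)) | E | ~B) | A   [eliminate ->]
≡ ~(~(~E | ((~E -> D) & (D -> ~E))) | E | ~B) | A   [eliminate <->]
≡ ~(~(~E | ((~~E | D) & (D -> ~E))) | E | ~B) | A   [eliminate ->]
≡ ~(~(~E | ((~~E | D) & (~D | ~E))) | E | ~B) | A   [eliminate ->]
≡ (~~(~E | ((~~E | D) & (~D | ~E))) & ~E & ~~B) | A   [De Morgan]
≡ ((~E | ((~~E | D) & (~D | ~E))) & ~E & ~~B) | A   [double negation]
≡ ((~E | ((E | D) & (~D | ~E))) & ~E & ~~B) | A   [double negation]
≡ ((~E | ((E | D) & (~D | ~E))) & ~E & B) | A   [double negation]
≡ (~E & ~E & B) | (E & ~D & ~E & B) | (E & ~E & ~E & B) | (D & ~D & ~E & B) | (D & ~E & ~E & B) | A   [distribute & over |]
≡ (~E & B) | A   [simplify]

(~E & B) | A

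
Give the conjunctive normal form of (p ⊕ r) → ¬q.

(¬p ∨ r ∨ ¬q) ∧ (¬r ∨ p ∨ ¬q)

(p ⊕ r) → ¬q
= ¬(p ⊕ r) ∨ ¬q   (eliminate →)
= ¬((p ∨ r) ∧ ¬(p ∧ r)) ∨ ¬q   (expand ⊕)
= ¬(p ∨ r) ∨ ¬¬(p ∧ r) ∨ ¬q   (De Morgan)
= (¬p ∧ ¬r) ∨ ¬¬(p ∧ r) ∨ ¬q   (De Morgan)
= (¬p ∧ ¬r) ∨ (p ∧ r) ∨ ¬q   (double negation)
= (¬p ∨ p ∨ ¬q) ∧ (¬p ∨ r ∨ ¬q) ∧ (¬r ∨ p ∨ ¬q) ∧ (¬r ∨ r ∨ ¬q)   (distribute ∨ over ∧)
= (¬p ∨ r ∨ ¬q) ∧ (¬r ∨ p ∨ ¬q)   (simplify)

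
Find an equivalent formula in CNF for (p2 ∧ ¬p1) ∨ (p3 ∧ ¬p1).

(p2 ∨ p3) ∧ ¬p1

(p2 ∧ ¬p1) ∨ (p3 ∧ ¬p1)
≡ (p2 ∨ p3) ∧ (p2 ∨ ¬p1) ∧ (¬p1 ∨ p3) ∧ (¬p1 ∨ ¬p1)   [distribute ∨ over ∧]
≡ (p2 ∨ p3) ∧ ¬p1   [simplify]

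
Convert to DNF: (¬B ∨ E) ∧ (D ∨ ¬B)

¬B ∨ (E ∧ D)

(¬B ∨ E) ∧ (D ∨ ¬B)
≡ (¬B ∧ D) ∨ (¬B ∧ ¬B) ∨ (E ∧ D) ∨ (E ∧ ¬B)   (distribute ∧ over ∨)
≡ ¬B ∨ (E ∧ D)   (simplify)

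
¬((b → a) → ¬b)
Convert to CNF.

¬((b → a) → ¬b)
≡ ¬(¬(b → a) ∨ ¬b)   [eliminate →]
≡ ¬(¬(¬b ∨ a) ∨ ¬b)   [eliminate →]
≡ ¬¬(¬b ∨ a) ∧ ¬¬b   [De Morgan]
≡ (¬b ∨ a) ∧ ¬¬b   [double negation]
≡ (¬b ∨ a) ∧ b   [double negation]

(¬b ∨ a) ∧ b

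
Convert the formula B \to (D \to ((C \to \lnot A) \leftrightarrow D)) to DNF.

\lnot B \lor \lnot D \lor (D \land \lnot C) \lor (D \land \lnot A)

B \to (D \to ((C \to \lnot A) \leftrightarrow D))
= \lnot B \lor (D \to ((C \to \lnot A) \leftrightarrow D))
= \lnot B \lor \lnot D \lor ((C \to \lnot A) \leftrightarrow D)
= \lnot B \lor \lnot D \lor (((C \to \lnot A) \to D) \land (D \to (C \to \lnot A)))
= \lnot B \lor \lnot D \lor ((\lnot (C \to \lnot A) \lor D) \land (D \to (C \to \lnot A)))
= \lnot B \lor \lnot D \lor ((\lnot (\lnot C \lor \lnot A) \lor D) \land (D \to (C \to \lnot A)))
= \lnot B \lor \lnot D \lor ((\lnot (\lnot C \lor \lnot A) \lor D) \land (\lnot D \lor (C \to \lnot A)))
= \lnot B \lor \lnot D \lor ((\lnot (\lnot C \lor \lnot A) \lor D) \land (\lnot D \lor \lnot C \lor \lnot A))
= \lnot B \lor \lnot D \lor (((\lnot \lnot C \land \lnot \lnot A) \lor D) \land (\lnot D \lor \lnot C \lor \lnot A))
= \lnot B \lor \lnot D \lor (((C \land \lnot \lnot A) \lor D) \land (\lnot D \lor \lnot C \lor \lnot A))
= \lnot B \lor \lnot D \lor (((C \land A) \lor D) \land (\lnot D \lor \lnot C \lor \lnot A))
= \lnot B \lor \lnot D \lor (C \land A \land \lnot D) \lor (C \land A \land \lnot C) \lor (C \land A \land \lnot A) \lor (D \land \lnot D) \lor (D \land \lnot C) \lor (D \land \lnot A)
= \lnot B \lor \lnot D \lor (D \land \lnot C) \lor (D \land \lnot A)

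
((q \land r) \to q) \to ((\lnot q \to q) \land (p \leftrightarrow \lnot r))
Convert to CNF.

((q \land r) \to q) \to ((\lnot q \to q) \land (p \leftrightarrow \lnot r))
= \lnot ((q \land r) \to q) \lor ((\lnot q \to q) \land (p \leftrightarrow \lnot r))   [eliminate \to]
= \lnot (\lnot (q \land r) \lor q) \lor ((\lnot q \to q) \land (p \leftrightarrow \lnot r))   [eliminate \to]
= \lnot (\lnot (q \land r) \lor q) \lor ((\lnot \lnot q \lor q) \land (p \leftrightarrow \lnot r))   [eliminate \to]
= \lnot (\lnot (q \land r) \lor q) \lor ((\lnot \lnot q \lor q) \land (p \to \lnot r) \land (\lnot r \to p))   [eliminate \leftrightarrow]
= \lnot (\lnot (q \land r) \lor q) \lor ((\lnot \lnot q \lor q) \land (\lnot p \lor \lnot r) \land (\lnot r \to p))   [eliminate \to]
= \lnot (\lnot (q \land r) \lor q) \lor ((\lnot \lnot q \lor q) \land (\lnot p \lor \lnot r) \land (\lnot \lnot r \lor p))   [eliminate \to]
= (\lnot \lnot (q \land r) \land \lnot q) \lor ((\lnot \lnot q \lor q) \land (\lnot p \lor \lnot r) \land (\lnot \lnot r \lor p))   [De Morgan]
= (q \land r \land \lnot q) \lor ((\lnot \lnot q \lor q) \land (\lnot p \lor \lnot r) \land (\lnot \lnot r \lor p))   [double negation]
= (q \land r \land \lnot q) \lor ((q \lor q) \land (\lnot p \lor \lnot r) \land (\lnot \lnot r \lor p))   [double negation]
= (q \land r \land \lnot q) \lor ((q \lor q) \land (\lnot p \lor \lnot r) \land (r \lor p))   [double negation]
= (q \lor q \lor q) \land (q \lor \lnot p \lor \lnot r) \land (q \lor r \lor p) \land (r \lor q \lor q) \land (r \lor \lnot p \lor \lnot r) \land (r \lor r \lor p) \land (\lnot q \lor q \lor q) \land (\lnot q \lor \lnot p \lor \lnot r) \land (\lnot q \lor r \lor p)   [distribute \lor over \land]
= q \land (r \lor p) \land (\lnot q \lor \lnot p \lor \lnot r)   [simplify]

q \land (r \lor p) \land (\lnot q \lor \lnot p \lor \lnot r)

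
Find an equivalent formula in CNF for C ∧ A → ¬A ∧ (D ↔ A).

C ∧ A → ¬A ∧ (D ↔ A)
≡ ¬(C ∧ A) ∨ ¬A ∧ (D ↔ A)   — eliminate →
≡ ¬(C ∧ A) ∨ ¬A ∧ (D → A) ∧ (A → D)   — eliminate ↔
≡ ¬(C ∧ A) ∨ ¬A ∧ (¬D ∨ A) ∧ (A → D)   — eliminate →
≡ ¬(C ∧ A) ∨ ¬A ∧ (¬D ∨ A) ∧ (¬A ∨ D)   — eliminate →
≡ ¬C ∨ ¬A ∨ ¬A ∧ (¬D ∨ A) ∧ (¬A ∨ D)   — De Morgan
≡ (¬C ∨ ¬A ∨ ¬A) ∧ (¬C ∨ ¬A ∨ ¬D ∨ A) ∧ (¬C ∨ ¬A ∨ ¬A ∨ D)   — distribute ∨ over ∧
≡ ¬C ∨ ¬A   — simplify

¬C ∨ ¬A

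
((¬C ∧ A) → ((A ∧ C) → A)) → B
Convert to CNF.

(¬C ∨ B) ∧ (A ∨ B) ∧ (C ∨ B) ∧ (¬A ∨ B)

((¬C ∧ A) → ((A ∧ C) → A)) → B
= ¬((¬C ∧ A) → ((A ∧ C) → A)) ∨ B
= ¬(¬(¬C ∧ A) ∨ ((A ∧ C) → A)) ∨ B
= ¬(¬(¬C ∧ A) ∨ ¬(A ∧ C) ∨ A) ∨ B
= (¬¬(¬C ∧ A) ∧ ¬¬(A ∧ C) ∧ ¬A) ∨ B
= (¬C ∧ A ∧ ¬¬(A ∧ C) ∧ ¬A) ∨ B
= (¬C ∧ A ∧ A ∧ C ∧ ¬A) ∨ B
= (¬C ∨ B) ∧ (A ∨ B) ∧ (A ∨ B) ∧ (C ∨ B) ∧ (¬A ∨ B)
= (¬C ∨ B) ∧ (A ∨ B) ∧ (C ∨ B) ∧ (¬A ∨ B)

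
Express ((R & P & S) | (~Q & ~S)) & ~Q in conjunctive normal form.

((R & P & S) | (~Q & ~S)) & ~Q
≡ (R | ~Q) & (R | ~S) & (P | ~Q) & (P | ~S) & (S | ~Q) & (S | ~S) & ~Q
≡ (R | ~S) & (P | ~S) & ~Q

(R | ~S) & (P | ~S) & ~Q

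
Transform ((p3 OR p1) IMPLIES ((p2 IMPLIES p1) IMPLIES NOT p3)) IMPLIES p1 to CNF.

(p3 OR p1) AND (NOT p2 OR p1)

((p3 OR p1) IMPLIES ((p2 IMPLIES p1) IMPLIES NOT p3)) IMPLIES p1
≡ NOT ((p3 OR p1) IMPLIES ((p2 IMPLIES p1) IMPLIES NOT p3)) OR p1   [eliminate IMPLIES]
≡ NOT (NOT (p3 OR p1) OR ((p2 IMPLIES p1) IMPLIES NOT p3)) OR p1   [eliminate IMPLIES]
≡ NOT (NOT (p3 OR p1) OR NOT (p2 IMPLIES p1) OR NOT p3) OR p1   [eliminate IMPLIES]
≡ NOT (NOT (p3 OR p1) OR NOT (NOT p2 OR p1) OR NOT p3) OR p1   [eliminate IMPLIES]
≡ (NOT NOT (p3 OR p1) AND NOT NOT (NOT p2 OR p1) AND NOT NOT p3) OR p1   [De Morgan]
≡ ((p3 OR p1) AND NOT NOT (NOT p2 OR p1) AND NOT NOT p3) OR p1   [double negation]
≡ ((p3 OR p1) AND (NOT p2 OR p1) AND NOT NOT p3) OR p1   [double negation]
≡ ((p3 OR p1) AND (NOT p2 OR p1) AND p3) OR p1   [double negation]
≡ (p3 OR p1 OR p1) AND (NOT p2 OR p1 OR p1) AND (p3 OR p1)   [distribute OR over AND]
≡ (p3 OR p1) AND (NOT p2 OR p1)   [simplify]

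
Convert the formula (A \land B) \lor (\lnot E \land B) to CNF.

(A \lor \lnot E) \land B

(A \land B) \lor (\lnot E \land B)
⇔ (A \lor \lnot E) \land (A \lor B) \land (B \lor \lnot E) \land (B \lor B)   (distribute \lor over \land)
⇔ (A \lor \lnot E) \land B   (simplify)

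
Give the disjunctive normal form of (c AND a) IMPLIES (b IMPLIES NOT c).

NOT c OR NOT a OR NOT b

(c AND a) IMPLIES (b IMPLIES NOT c)
⇔ NOT (c AND a) OR (b IMPLIES NOT c)   [eliminate IMPLIES]
⇔ NOT (c AND a) OR NOT b OR NOT c   [eliminate IMPLIES]
⇔ NOT c OR NOT a OR NOT b OR NOT c   [De Morgan]
⇔ NOT c OR NOT a OR NOT b   [simplify]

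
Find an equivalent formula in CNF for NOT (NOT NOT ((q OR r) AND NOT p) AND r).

NOT (NOT NOT ((q OR r) AND NOT p) AND r)
⇔ NOT NOT NOT ((q OR r) AND NOT p) OR NOT r   (De Morgan)
⇔ NOT ((q OR r) AND NOT p) OR NOT r   (double negation)
⇔ NOT (q OR r) OR NOT NOT p OR NOT r   (De Morgan)
⇔ (NOT q AND NOT r) OR NOT NOT p OR NOT r   (De Morgan)
⇔ (NOT q AND NOT r) OR p OR NOT r   (double negation)
⇔ (NOT q OR p OR NOT r) AND (NOT r OR p OR NOT r)   (distribute OR over AND)
⇔ NOT r OR p   (simplify)

NOT r OR p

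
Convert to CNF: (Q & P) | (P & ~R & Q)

(Q & P) | (P & ~R & Q)
⇔ (Q | P) & (Q | ~R) & (Q | Q) & (P | P) & (P | ~R) & (P | Q)   [distribute | over &]
⇔ Q & P   [simplify]

Q & P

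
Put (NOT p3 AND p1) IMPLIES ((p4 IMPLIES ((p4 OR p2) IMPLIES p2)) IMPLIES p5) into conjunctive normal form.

(NOT p3 AND p1) IMPLIES ((p4 IMPLIES ((p4 OR p2) IMPLIES p2)) IMPLIES p5)
≡ NOT (NOT p3 AND p1) OR ((p4 IMPLIES ((p4 OR p2) IMPLIES p2)) IMPLIES p5)   — eliminate IMPLIES
≡ NOT (NOT p3 AND p1) OR NOT (p4 IMPLIES ((p4 OR p2) IMPLIES p2)) OR p5   — eliminate IMPLIES
≡ NOT (NOT p3 AND p1) OR NOT (NOT p4 OR ((p4 OR p2) IMPLIES p2)) OR p5   — eliminate IMPLIES
≡ NOT (NOT p3 AND p1) OR NOT (NOT p4 OR NOT (p4 OR p2) OR p2) OR p5   — eliminate IMPLIES
≡ NOT NOT p3 OR NOT p1 OR NOT (NOT p4 OR NOT (p4 OR p2) OR p2) OR p5   — De Morgan
≡ p3 OR NOT p1 OR NOT (NOT p4 OR NOT (p4 OR p2) OR p2) OR p5   — double negation
≡ p3 OR NOT p1 OR (NOT NOT p4 AND NOT NOT (p4 OR p2) AND NOT p2) OR p5   — De Morgan
≡ p3 OR NOT p1 OR (p4 AND NOT NOT (p4 OR p2) AND NOT p2) OR p5   — double negation
≡ p3 OR NOT p1 OR (p4 AND (p4 OR p2) AND NOT p2) OR p5   — double negation
≡ (p3 OR NOT p1 OR p4 OR p5) AND (p3 OR NOT p1 OR p4 OR p2 OR p5) AND (p3 OR NOT p1 OR NOT p2 OR p5)   — distribute OR over AND
≡ (p3 OR NOT p1 OR p4 OR p5) AND (p3 OR NOT p1 OR NOT p2 OR p5)   — simplify

(p3 OR NOT p1 OR p4 OR p5) AND (p3 OR NOT p1 OR NOT p2 OR p5)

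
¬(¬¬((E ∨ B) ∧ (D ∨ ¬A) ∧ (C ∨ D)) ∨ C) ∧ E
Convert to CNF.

¬(¬¬((E ∨ B) ∧ (D ∨ ¬A) ∧ (C ∨ D)) ∨ C) ∧ E
≡ ¬¬¬((E ∨ B) ∧ (D ∨ ¬A) ∧ (C ∨ D)) ∧ ¬C ∧ E
≡ ¬((E ∨ B) ∧ (D ∨ ¬A) ∧ (C ∨ D)) ∧ ¬C ∧ E
≡ (¬(E ∨ B) ∨ ¬(D ∨ ¬A) ∨ ¬(C ∨ D)) ∧ ¬C ∧ E
≡ ((¬E ∧ ¬B) ∨ ¬(D ∨ ¬A) ∨ ¬(C ∨ D)) ∧ ¬C ∧ E
≡ ((¬E ∧ ¬B) ∨ (¬D ∧ ¬¬A) ∨ ¬(C ∨ D)) ∧ ¬C ∧ E
≡ ((¬E ∧ ¬B) ∨ (¬D ∧ A) ∨ ¬(C ∨ D)) ∧ ¬C ∧ E
≡ ((¬E ∧ ¬B) ∨ (¬D ∧ A) ∨ (¬C ∧ ¬D)) ∧ ¬C ∧ E
≡ (¬E ∨ ¬D ∨ ¬C) ∧ (¬E ∨ ¬D ∨ ¬D) ∧ (¬E ∨ A ∨ ¬C) ∧ (¬E ∨ A ∨ ¬D) ∧ (¬B ∨ ¬D ∨ ¬C) ∧ (¬B ∨ ¬D ∨ ¬D) ∧ (¬B ∨ A ∨ ¬C) ∧ (¬B ∨ A ∨ ¬D) ∧ ¬C ∧ E
≡ (¬E ∨ ¬D) ∧ (¬B ∨ ¬D) ∧ ¬C ∧ E

(¬E ∨ ¬D) ∧ (¬B ∨ ¬D) ∧ ¬C ∧ E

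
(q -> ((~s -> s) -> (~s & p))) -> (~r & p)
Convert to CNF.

(q -> ((~s -> s) -> (~s & p))) -> (~r & p)
⇔ ~(q -> ((~s -> s) -> (~s & p))) | (~r & p)   [eliminate ->]
⇔ ~(~q | ((~s -> s) -> (~s & p))) | (~r & p)   [eliminate ->]
⇔ ~(~q | ~(~s -> s) | (~s & p)) | (~r & p)   [eliminate ->]
⇔ ~(~q | ~(~~s | s) | (~s & p)) | (~r & p)   [eliminate ->]
⇔ (~~q & ~~(~~s | s) & ~(~s & p)) | (~r & p)   [De Morgan]
⇔ (q & ~~(~~s | s) & ~(~s & p)) | (~r & p)   [double negation]
⇔ (q & (~~s | s) & ~(~s & p)) | (~r & p)   [double negation]
⇔ (q & (s | s) & ~(~s & p)) | (~r & p)   [double negation]
⇔ (q & (s | s) & (~~s | ~p)) | (~r & p)   [De Morgan]
⇔ (q & (s | s) & (s | ~p)) | (~r & p)   [double negation]
⇔ (q | ~r) & (q | p) & (s | s | ~r) & (s | s | p) & (s | ~p | ~r) & (s | ~p | p)   [distribute | over &]
⇔ (q | ~r) & (q | p) & (s | ~r) & (s | p)   [simplify]

(q | ~r) & (q | p) & (s | ~r) & (s | p)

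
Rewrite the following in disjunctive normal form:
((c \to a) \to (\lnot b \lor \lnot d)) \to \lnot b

((c \to a) \to (\lnot b \lor \lnot d)) \to \lnot b
= \lnot ((c \to a) \to (\lnot b \lor \lnot d)) \lor \lnot b   — eliminate \to
= \lnot (\lnot (c \to a) \lor \lnot b \lor \lnot d) \lor \lnot b   — eliminate \to
= \lnot (\lnot (\lnot c \lor a) \lor \lnot b \lor \lnot d) \lor \lnot b   — eliminate \to
= (\lnot \lnot (\lnot c \lor a) \land \lnot \lnot b \land \lnot \lnot d) \lor \lnot b   — De Morgan
= ((\lnot c \lor a) \land \lnot \lnot b \land \lnot \lnot d) \lor \lnot b   — double negation
= ((\lnot c \lor a) \land b \land \lnot \lnot d) \lor \lnot b   — double negation
= ((\lnot c \lor a) \land b \land d) \lor \lnot b   — double negation
= (\lnot c \land b \land d) \lor (a \land b \land d) \lor \lnot b   — distribute \land over \lor

(\lnot c \land b \land d) \lor (a \land b \land d) \lor \lnot b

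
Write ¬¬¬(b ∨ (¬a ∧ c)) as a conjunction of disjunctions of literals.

¬¬¬(b ∨ (¬a ∧ c))
= ¬(b ∨ (¬a ∧ c))   [double negation]
= ¬b ∧ ¬(¬a ∧ c)   [De Morgan]
= ¬b ∧ (¬¬a ∨ ¬c)   [De Morgan]
= ¬b ∧ (a ∨ ¬c)   [double negation]

¬b ∧ (a ∨ ¬c)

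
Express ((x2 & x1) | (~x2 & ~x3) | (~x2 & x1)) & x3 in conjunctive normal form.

((x2 & x1) | (~x2 & ~x3) | (~x2 & x1)) & x3
⇔ (x2 | ~x2 | ~x2) & (x2 | ~x2 | x1) & (x2 | ~x3 | ~x2) & (x2 | ~x3 | x1) & (x1 | ~x2 | ~x2) & (x1 | ~x2 | x1) & (x1 | ~x3 | ~x2) & (x1 | ~x3 | x1) & x3
⇔ (x1 | ~x2) & (x1 | ~x3) & x3

(x1 | ~x2) & (x1 | ~x3) & x3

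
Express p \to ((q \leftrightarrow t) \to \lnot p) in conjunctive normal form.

(\lnot p \lor q \lor t) \land (\lnot p \lor \lnot t \lor \lnot q)

p \to ((q \leftrightarrow t) \to \lnot p)
≡ \lnot p \lor ((q \leftrightarrow t) \to \lnot p)   [eliminate \to]
≡ \lnot p \lor \lnot (q \leftrightarrow t) \lor \lnot p   [eliminate \to]
≡ \lnot p \lor \lnot ((q \to t) \land (t \to q)) \lor \lnot p   [eliminate \leftrightarrow]
≡ \lnot p \lor \lnot ((\lnot q \lor t) \land (t \to q)) \lor \lnot p   [eliminate \to]
≡ \lnot p \lor \lnot ((\lnot q \lor t) \land (\lnot t \lor q)) \lor \lnot p   [eliminate \to]
≡ \lnot p \lor \lnot (\lnot q \lor t) \lor \lnot (\lnot t \lor q) \lor \lnot p   [De Morgan]
≡ \lnot p \lor (\lnot \lnot q \land \lnot t) \lor \lnot (\lnot t \lor q) \lor \lnot p   [De Morgan]
≡ \lnot p \lor (q \land \lnot t) \lor \lnot (\lnot t \lor q) \lor \lnot p   [double negation]
≡ \lnot p \lor (q \land \lnot t) \lor (\lnot \lnot t \land \lnot q) \lor \lnot p   [De Morgan]
≡ \lnot p \lor (q \land \lnot t) \lor (t \land \lnot q) \lor \lnot p   [double negation]
≡ (\lnot p \lor q \lor t \lor \lnot p) \land (\lnot p \lor q \lor \lnot q \lor \lnot p) \land (\lnot p \lor \lnot t \lor t \lor \lnot p) \land (\lnot p \lor \lnot t \lor \lnot q \lor \lnot p)   [distribute \lor over \land]
≡ (\lnot p \lor q \lor t) \land (\lnot p \lor \lnot t \lor \lnot q)   [simplify]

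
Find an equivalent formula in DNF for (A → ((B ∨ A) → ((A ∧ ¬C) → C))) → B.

(A ∧ ¬C) ∨ B

(A → ((B ∨ A) → ((A ∧ ¬C) → C))) → B
≡ ¬(A → ((B ∨ A) → ((A ∧ ¬C) → C))) ∨ B   — eliminate →
≡ ¬(¬A ∨ ((B ∨ A) → ((A ∧ ¬C) → C))) ∨ B   — eliminate →
≡ ¬(¬A ∨ ¬(B ∨ A) ∨ ((A ∧ ¬C) → C)) ∨ B   — eliminate →
≡ ¬(¬A ∨ ¬(B ∨ A) ∨ ¬(A ∧ ¬C) ∨ C) ∨ B   — eliminate →
≡ (¬¬A ∧ ¬¬(B ∨ A) ∧ ¬¬(A ∧ ¬C) ∧ ¬C) ∨ B   — De Morgan
≡ (A ∧ ¬¬(B ∨ A) ∧ ¬¬(A ∧ ¬C) ∧ ¬C) ∨ B   — double negation
≡ (A ∧ (B ∨ A) ∧ ¬¬(A ∧ ¬C) ∧ ¬C) ∨ B   — double negation
≡ (A ∧ (B ∨ A) ∧ A ∧ ¬C ∧ ¬C) ∨ B   — double negation
≡ (A ∧ B ∧ A ∧ ¬C ∧ ¬C) ∨ (A ∧ A ∧ A ∧ ¬C ∧ ¬C) ∨ B   — distribute ∧ over ∨
≡ (A ∧ ¬C) ∨ B   — simplify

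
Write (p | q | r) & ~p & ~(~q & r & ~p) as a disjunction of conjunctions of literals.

(p | q | r) & ~p & ~(~q & r & ~p)
≡ (p | q | r) & ~p & (~~q | ~r | ~~p)   [De Morgan]
≡ (p | q | r) & ~p & (q | ~r | ~~p)   [double negation]
≡ (p | q | r) & ~p & (q | ~r | p)   [double negation]
≡ (p & ~p & q) | (p & ~p & ~r) | (p & ~p & p) | (q & ~p & q) | (q & ~p & ~r) | (q & ~p & p) | (r & ~p & q) | (r & ~p & ~r) | (r & ~p & p)   [distribute & over |]
≡ q & ~p   [simplify]

q & ~p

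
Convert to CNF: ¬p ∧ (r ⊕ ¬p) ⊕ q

¬p ∧ (r ⊕ ¬p) ⊕ q
≡ (¬p ∧ (r ⊕ ¬p) ∨ q) ∧ ¬(¬p ∧ (r ⊕ ¬p) ∧ q)   (expand ⊕)
≡ (¬p ∧ (r ∨ ¬p) ∧ ¬(r ∧ ¬p) ∨ q) ∧ ¬(¬p ∧ (r ⊕ ¬p) ∧ q)   (expand ⊕)
≡ (¬p ∧ (r ∨ ¬p) ∧ ¬(r ∧ ¬p) ∨ q) ∧ ¬(¬p ∧ (r ∨ ¬p) ∧ ¬(r ∧ ¬p) ∧ q)   (expand ⊕)
≡ (¬p ∧ (r ∨ ¬p) ∧ (¬r ∨ ¬¬p) ∨ q) ∧ ¬(¬p ∧ (r ∨ ¬p) ∧ ¬(r ∧ ¬p) ∧ q)   (De Morgan)
≡ (¬p ∧ (r ∨ ¬p) ∧ (¬r ∨ p) ∨ q) ∧ ¬(¬p ∧ (r ∨ ¬p) ∧ ¬(r ∧ ¬p) ∧ q)   (double negation)
≡ (¬p ∧ (r ∨ ¬p) ∧ (¬r ∨ p) ∨ q) ∧ (¬¬p ∨ ¬(r ∨ ¬p) ∨ ¬¬(r ∧ ¬p) ∨ ¬q)   (De Morgan)
≡ (¬p ∧ (r ∨ ¬p) ∧ (¬r ∨ p) ∨ q) ∧ (p ∨ ¬(r ∨ ¬p) ∨ ¬¬(r ∧ ¬p) ∨ ¬q)   (double negation)
≡ (¬p ∧ (r ∨ ¬p) ∧ (¬r ∨ p) ∨ q) ∧ (p ∨ ¬r ∧ ¬¬p ∨ ¬¬(r ∧ ¬p) ∨ ¬q)   (De Morgan)
≡ (¬p ∧ (r ∨ ¬p) ∧ (¬r ∨ p) ∨ q) ∧ (p ∨ ¬r ∧ p ∨ ¬¬(r ∧ ¬p) ∨ ¬q)   (double negation)
≡ (¬p ∧ (r ∨ ¬p) ∧ (¬r ∨ p) ∨ q) ∧ (p ∨ ¬r ∧ p ∨ r ∧ ¬p ∨ ¬q)   (double negation)
≡ (¬p ∨ q) ∧ (r ∨ ¬p ∨ q) ∧ (¬r ∨ p ∨ q) ∧ (p ∨ ¬r ∨ r ∨ ¬q) ∧ (p ∨ ¬r ∨ ¬p ∨ ¬q) ∧ (p ∨ p ∨ r ∨ ¬q) ∧ (p ∨ p ∨ ¬p ∨ ¬q)   (distribute ∨ over ∧)
≡ (¬p ∨ q) ∧ (¬r ∨ p ∨ q) ∧ (p ∨ r ∨ ¬q)   (simplify)

(¬p ∨ q) ∧ (¬r ∨ p ∨ q) ∧ (p ∨ r ∨ ¬q)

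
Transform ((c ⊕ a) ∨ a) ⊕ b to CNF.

(c ∨ a ∨ b) ∧ (¬c ∨ a ∨ ¬b) ∧ (¬a ∨ ¬b)

((c ⊕ a) ∨ a) ⊕ b
= ((c ⊕ a) ∨ a ∨ b) ∧ ¬(((c ⊕ a) ∨ a) ∧ b)   — expand ⊕
= (((c ∨ a) ∧ ¬(c ∧ a)) ∨ a ∨ b) ∧ ¬(((c ⊕ a) ∨ a) ∧ b)   — expand ⊕
= (((c ∨ a) ∧ ¬(c ∧ a)) ∨ a ∨ b) ∧ ¬((((c ∨ a) ∧ ¬(c ∧ a)) ∨ a) ∧ b)   — expand ⊕
= (((c ∨ a) ∧ (¬c ∨ ¬a)) ∨ a ∨ b) ∧ ¬((((c ∨ a) ∧ ¬(c ∧ a)) ∨ a) ∧ b)   — De Morgan
= (((c ∨ a) ∧ (¬c ∨ ¬a)) ∨ a ∨ b) ∧ (¬(((c ∨ a) ∧ ¬(c ∧ a)) ∨ a) ∨ ¬b)   — De Morgan
= (((c ∨ a) ∧ (¬c ∨ ¬a)) ∨ a ∨ b) ∧ ((¬((c ∨ a) ∧ ¬(c ∧ a)) ∧ ¬a) ∨ ¬b)   — De Morgan
= (((c ∨ a) ∧ (¬c ∨ ¬a)) ∨ a ∨ b) ∧ (((¬(c ∨ a) ∨ ¬¬(c ∧ a)) ∧ ¬a) ∨ ¬b)   — De Morgan
= (((c ∨ a) ∧ (¬c ∨ ¬a)) ∨ a ∨ b) ∧ ((((¬c ∧ ¬a) ∨ ¬¬(c ∧ a)) ∧ ¬a) ∨ ¬b)   — De Morgan
= (((c ∨ a) ∧ (¬c ∨ ¬a)) ∨ a ∨ b) ∧ ((((¬c ∧ ¬a) ∨ (c ∧ a)) ∧ ¬a) ∨ ¬b)   — double negation
= (c ∨ a ∨ a ∨ b) ∧ (¬c ∨ ¬a ∨ a ∨ b) ∧ (¬c ∨ c ∨ ¬b) ∧ (¬c ∨ a ∨ ¬b) ∧ (¬a ∨ c ∨ ¬b) ∧ (¬a ∨ a ∨ ¬b) ∧ (¬a ∨ ¬b)   — distribute ∨ over ∧
= (c ∨ a ∨ b) ∧ (¬c ∨ a ∨ ¬b) ∧ (¬a ∨ ¬b)   — simplify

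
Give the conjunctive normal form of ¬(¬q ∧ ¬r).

¬(¬q ∧ ¬r)
= ¬¬q ∨ ¬¬r   — De Morgan
= q ∨ ¬¬r   — double negation
= q ∨ r   — double negation

q ∨ r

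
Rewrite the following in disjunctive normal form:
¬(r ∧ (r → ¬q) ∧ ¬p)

¬r ∨ (r ∧ q) ∨ p

¬(r ∧ (r → ¬q) ∧ ¬p)
⇔ ¬(r ∧ (¬r ∨ ¬q) ∧ ¬p)   (eliminate →)
⇔ ¬r ∨ ¬(¬r ∨ ¬q) ∨ ¬¬p   (De Morgan)
⇔ ¬r ∨ (¬¬r ∧ ¬¬q) ∨ ¬¬p   (De Morgan)
⇔ ¬r ∨ (r ∧ ¬¬q) ∨ ¬¬p   (double negation)
⇔ ¬r ∨ (r ∧ q) ∨ ¬¬p   (double negation)
⇔ ¬r ∨ (r ∧ q) ∨ p   (double negation)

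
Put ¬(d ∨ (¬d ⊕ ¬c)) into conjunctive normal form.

¬(d ∨ (¬d ⊕ ¬c))
≡ ¬(d ∨ ((¬d ∨ ¬c) ∧ ¬(¬d ∧ ¬c)))
≡ ¬d ∧ ¬((¬d ∨ ¬c) ∧ ¬(¬d ∧ ¬c))
≡ ¬d ∧ (¬(¬d ∨ ¬c) ∨ ¬¬(¬d ∧ ¬c))
≡ ¬d ∧ ((¬¬d ∧ ¬¬c) ∨ ¬¬(¬d ∧ ¬c))
≡ ¬d ∧ ((d ∧ ¬¬c) ∨ ¬¬(¬d ∧ ¬c))
≡ ¬d ∧ ((d ∧ c) ∨ ¬¬(¬d ∧ ¬c))
≡ ¬d ∧ ((d ∧ c) ∨ (¬d ∧ ¬c))
≡ ¬d ∧ (d ∨ ¬d) ∧ (d ∨ ¬c) ∧ (c ∨ ¬d) ∧ (c ∨ ¬c)
≡ ¬d ∧ (d ∨ ¬c)

¬d ∧ (d ∨ ¬c)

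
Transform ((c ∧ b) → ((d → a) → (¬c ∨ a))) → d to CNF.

((c ∧ b) → ((d → a) → (¬c ∨ a))) → d
= ¬((c ∧ b) → ((d → a) → (¬c ∨ a))) ∨ d   [eliminate →]
= ¬(¬(c ∧ b) ∨ ((d → a) → (¬c ∨ a))) ∨ d   [eliminate →]
= ¬(¬(c ∧ b) ∨ ¬(d → a) ∨ ¬c ∨ a) ∨ d   [eliminate →]
= ¬(¬(c ∧ b) ∨ ¬(¬d ∨ a) ∨ ¬c ∨ a) ∨ d   [eliminate →]
= (¬¬(c ∧ b) ∧ ¬¬(¬d ∨ a) ∧ ¬¬c ∧ ¬a) ∨ d   [De Morgan]
= (c ∧ b ∧ ¬¬(¬d ∨ a) ∧ ¬¬c ∧ ¬a) ∨ d   [double negation]
= (c ∧ b ∧ (¬d ∨ a) ∧ ¬¬c ∧ ¬a) ∨ d   [double negation]
= (c ∧ b ∧ (¬d ∨ a) ∧ c ∧ ¬a) ∨ d   [double negation]
= (c ∨ d) ∧ (b ∨ d) ∧ (¬d ∨ a ∨ d) ∧ (c ∨ d) ∧ (¬a ∨ d)   [distribute ∨ over ∧]
= (c ∨ d) ∧ (b ∨ d) ∧ (¬a ∨ d)   [simplify]

(c ∨ d) ∧ (b ∨ d) ∧ (¬a ∨ d)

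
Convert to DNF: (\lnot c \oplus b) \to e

(c \land \lnot b) \lor (b \land \lnot c) \lor e

(\lnot c \oplus b) \to e
≡ \lnot (\lnot c \oplus b) \lor e   (eliminate \to)
≡ \lnot ((\lnot c \land \lnot b) \lor (\lnot \lnot c \land b)) \lor e   (expand \oplus)
≡ (\lnot (\lnot c \land \lnot b) \land \lnot (\lnot \lnot c \land b)) \lor e   (De Morgan)
≡ ((\lnot \lnot c \lor \lnot \lnot b) \land \lnot (\lnot \lnot c \land b)) \lor e   (De Morgan)
≡ ((c \lor \lnot \lnot b) \land \lnot (\lnot \lnot c \land b)) \lor e   (double negation)
≡ ((c \lor b) \land \lnot (\lnot \lnot c \land b)) \lor e   (double negation)
≡ ((c \lor b) \land (\lnot \lnot \lnot c \lor \lnot b)) \lor e   (De Morgan)
≡ ((c \lor b) \land (\lnot c \lor \lnot b)) \lor e   (double negation)
≡ (c \land \lnot c) \lor (c \land \lnot b) \lor (b \land \lnot c) \lor (b \land \lnot b) \lor e   (distribute \land over \lor)
≡ (c \land \lnot b) \lor (b \land \lnot c) \lor e   (simplify)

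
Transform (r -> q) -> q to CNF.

r | q

(r -> q) -> q
≡ ~(r -> q) | q   [eliminate ->]
≡ ~(~r | q) | q   [eliminate ->]
≡ (~~r & ~q) | q   [De Morgan]
≡ (r & ~q) | q   [double negation]
≡ (r | q) & (~q | q)   [distribute | over &]
≡ r | q   [simplify]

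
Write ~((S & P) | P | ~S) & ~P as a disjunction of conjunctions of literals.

~P & S

~((S & P) | P | ~S) & ~P
⇔ ~(S & P) & ~P & ~~S & ~P   — De Morgan
⇔ (~S | ~P) & ~P & ~~S & ~P   — De Morgan
⇔ (~S | ~P) & ~P & S & ~P   — double negation
⇔ (~S & ~P & S & ~P) | (~P & ~P & S & ~P)   — distribute & over |
⇔ ~P & S   — simplify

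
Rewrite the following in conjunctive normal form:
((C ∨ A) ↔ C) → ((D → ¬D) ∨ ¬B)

((C ∨ A) ↔ C) → ((D → ¬D) ∨ ¬B)
= ¬((C ∨ A) ↔ C) ∨ (D → ¬D) ∨ ¬B   (eliminate →)
= ¬(((C ∨ A) → C) ∧ (C → (C ∨ A))) ∨ (D → ¬D) ∨ ¬B   (eliminate ↔)
= ¬((¬(C ∨ A) ∨ C) ∧ (C → (C ∨ A))) ∨ (D → ¬D) ∨ ¬B   (eliminate →)
= ¬((¬(C ∨ A) ∨ C) ∧ (¬C ∨ C ∨ A)) ∨ (D → ¬D) ∨ ¬B   (eliminate →)
= ¬((¬(C ∨ A) ∨ C) ∧ (¬C ∨ C ∨ A)) ∨ ¬D ∨ ¬D ∨ ¬B   (eliminate →)
= ¬(¬(C ∨ A) ∨ C) ∨ ¬(¬C ∨ C ∨ A) ∨ ¬D ∨ ¬D ∨ ¬B   (De Morgan)
= (¬¬(C ∨ A) ∧ ¬C) ∨ ¬(¬C ∨ C ∨ A) ∨ ¬D ∨ ¬D ∨ ¬B   (De Morgan)
= ((C ∨ A) ∧ ¬C) ∨ ¬(¬C ∨ C ∨ A) ∨ ¬D ∨ ¬D ∨ ¬B   (double negation)
= ((C ∨ A) ∧ ¬C) ∨ (¬¬C ∧ ¬C ∧ ¬A) ∨ ¬D ∨ ¬D ∨ ¬B   (De Morgan)
= ((C ∨ A) ∧ ¬C) ∨ (C ∧ ¬C ∧ ¬A) ∨ ¬D ∨ ¬D ∨ ¬B   (double negation)
= (C ∨ A ∨ C ∨ ¬D ∨ ¬D ∨ ¬B) ∧ (C ∨ A ∨ ¬C ∨ ¬D ∨ ¬D ∨ ¬B) ∧ (C ∨ A ∨ ¬A ∨ ¬D ∨ ¬D ∨ ¬B) ∧ (¬C ∨ C ∨ ¬D ∨ ¬D ∨ ¬B) ∧ (¬C ∨ ¬C ∨ ¬D ∨ ¬D ∨ ¬B) ∧ (¬C ∨ ¬A ∨ ¬D ∨ ¬D ∨ ¬B)   (distribute ∨ over ∧)
= (C ∨ A ∨ ¬D ∨ ¬B) ∧ (¬C ∨ ¬D ∨ ¬B)   (simplify)

(C ∨ A ∨ ¬D ∨ ¬B) ∧ (¬C ∨ ¬D ∨ ¬B)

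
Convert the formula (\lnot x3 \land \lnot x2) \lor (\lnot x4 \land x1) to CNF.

(\lnot x3 \land \lnot x2) \lor (\lnot x4 \land x1)
⇔ (\lnot x3 \lor \lnot x4) \land (\lnot x3 \lor x1) \land (\lnot x2 \lor \lnot x4) \land (\lnot x2 \lor x1)   [distribute \lor over \land]

(\lnot x3 \lor \lnot x4) \land (\lnot x3 \lor x1) \land (\lnot x2 \lor \lnot x4) \land (\lnot x2 \lor x1)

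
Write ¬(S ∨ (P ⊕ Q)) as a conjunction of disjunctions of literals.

¬(S ∨ (P ⊕ Q))
⇔ ¬(S ∨ ((P ∨ Q) ∧ ¬(P ∧ Q)))
⇔ ¬S ∧ ¬((P ∨ Q) ∧ ¬(P ∧ Q))
⇔ ¬S ∧ (¬(P ∨ Q) ∨ ¬¬(P ∧ Q))
⇔ ¬S ∧ ((¬P ∧ ¬Q) ∨ ¬¬(P ∧ Q))
⇔ ¬S ∧ ((¬P ∧ ¬Q) ∨ (P ∧ Q))
⇔ ¬S ∧ (¬P ∨ P) ∧ (¬P ∨ Q) ∧ (¬Q ∨ P) ∧ (¬Q ∨ Q)
⇔ ¬S ∧ (¬P ∨ Q) ∧ (¬Q ∨ P)

¬S ∧ (¬P ∨ Q) ∧ (¬Q ∨ P)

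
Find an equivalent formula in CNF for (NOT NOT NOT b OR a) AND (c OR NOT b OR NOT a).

(NOT b OR a) AND (c OR NOT b OR NOT a)

(NOT NOT NOT b OR a) AND (c OR NOT b OR NOT a)
⇔ (NOT b OR a) AND (c OR NOT b OR NOT a)   (double negation)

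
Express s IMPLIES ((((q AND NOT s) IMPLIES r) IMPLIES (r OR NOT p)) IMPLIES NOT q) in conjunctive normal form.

s IMPLIES ((((q AND NOT s) IMPLIES r) IMPLIES (r OR NOT p)) IMPLIES NOT q)
⇔ NOT s OR ((((q AND NOT s) IMPLIES r) IMPLIES (r OR NOT p)) IMPLIES NOT q)   [eliminate IMPLIES]
⇔ NOT s OR NOT (((q AND NOT s) IMPLIES r) IMPLIES (r OR NOT p)) OR NOT q   [eliminate IMPLIES]
⇔ NOT s OR NOT (NOT ((q AND NOT s) IMPLIES r) OR r OR NOT p) OR NOT q   [eliminate IMPLIES]
⇔ NOT s OR NOT (NOT (NOT (q AND NOT s) OR r) OR r OR NOT p) OR NOT q   [eliminate IMPLIES]
⇔ NOT s OR (NOT NOT (NOT (q AND NOT s) OR r) AND NOT r AND NOT NOT p) OR NOT q   [De Morgan]
⇔ NOT s OR ((NOT (q AND NOT s) OR r) AND NOT r AND NOT NOT p) OR NOT q   [double negation]
⇔ NOT s OR ((NOT q OR NOT NOT s OR r) AND NOT r AND NOT NOT p) OR NOT q   [De Morgan]
⇔ NOT s OR ((NOT q OR s OR r) AND NOT r AND NOT NOT p) OR NOT q   [double negation]
⇔ NOT s OR ((NOT q OR s OR r) AND NOT r AND p) OR NOT q   [double negation]
⇔ (NOT s OR NOT q OR s OR r OR NOT q) AND (NOT s OR NOT r OR NOT q) AND (NOT s OR p OR NOT q)   [distribute OR over AND]
⇔ (NOT s OR NOT r OR NOT q) AND (NOT s OR p OR NOT q)   [simplify]

(NOT s OR NOT r OR NOT q) AND (NOT s OR p OR NOT q)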